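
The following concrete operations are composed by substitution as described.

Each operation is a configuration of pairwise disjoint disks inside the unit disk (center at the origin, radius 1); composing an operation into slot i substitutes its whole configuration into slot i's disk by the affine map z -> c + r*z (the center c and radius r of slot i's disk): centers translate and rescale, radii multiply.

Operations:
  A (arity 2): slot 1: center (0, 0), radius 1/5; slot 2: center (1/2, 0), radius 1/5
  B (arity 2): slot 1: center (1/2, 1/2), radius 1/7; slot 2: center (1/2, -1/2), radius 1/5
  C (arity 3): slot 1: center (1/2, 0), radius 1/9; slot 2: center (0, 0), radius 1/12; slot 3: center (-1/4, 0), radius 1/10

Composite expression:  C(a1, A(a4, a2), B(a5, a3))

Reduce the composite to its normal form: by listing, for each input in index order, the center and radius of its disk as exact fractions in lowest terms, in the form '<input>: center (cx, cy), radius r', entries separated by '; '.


Follow each a-input down from C: c' goes to c + r*c', radius to r*r'.
a1 passes through 1 substitution, ending at center (1/2, 0), radius 1/9
a4 passes through 2 substitutions, ending at center (0, 0), radius 1/60
a2 passes through 2 substitutions, ending at center (1/24, 0), radius 1/60
a5 passes through 2 substitutions, ending at center (-1/5, 1/20), radius 1/70
a3 passes through 2 substitutions, ending at center (-1/5, -1/20), radius 1/50

a1: center (1/2, 0), radius 1/9; a2: center (1/24, 0), radius 1/60; a3: center (-1/5, -1/20), radius 1/50; a4: center (0, 0), radius 1/60; a5: center (-1/5, 1/20), radius 1/70


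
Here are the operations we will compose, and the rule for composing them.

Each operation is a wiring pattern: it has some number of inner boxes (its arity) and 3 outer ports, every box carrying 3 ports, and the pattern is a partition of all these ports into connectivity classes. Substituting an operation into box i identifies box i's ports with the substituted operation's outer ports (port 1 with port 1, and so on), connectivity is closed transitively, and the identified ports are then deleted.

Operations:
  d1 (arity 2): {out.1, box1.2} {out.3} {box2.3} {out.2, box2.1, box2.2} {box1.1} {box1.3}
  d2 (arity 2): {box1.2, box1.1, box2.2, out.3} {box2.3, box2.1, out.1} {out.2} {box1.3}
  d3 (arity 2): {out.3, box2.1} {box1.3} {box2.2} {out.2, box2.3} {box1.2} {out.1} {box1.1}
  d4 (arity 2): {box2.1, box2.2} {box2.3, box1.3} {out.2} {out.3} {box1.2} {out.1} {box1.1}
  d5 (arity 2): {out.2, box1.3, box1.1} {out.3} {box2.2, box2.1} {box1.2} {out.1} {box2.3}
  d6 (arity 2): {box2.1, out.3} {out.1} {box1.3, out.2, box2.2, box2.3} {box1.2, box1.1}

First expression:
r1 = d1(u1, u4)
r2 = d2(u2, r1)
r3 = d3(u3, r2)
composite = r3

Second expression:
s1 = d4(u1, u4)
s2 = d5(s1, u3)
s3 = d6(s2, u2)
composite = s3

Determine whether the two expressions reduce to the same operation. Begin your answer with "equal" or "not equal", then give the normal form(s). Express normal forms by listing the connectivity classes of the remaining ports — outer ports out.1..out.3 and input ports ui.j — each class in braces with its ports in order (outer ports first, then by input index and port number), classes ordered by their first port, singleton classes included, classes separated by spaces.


not equal: they reduce to {out.1} {out.2, u2.1, u2.2, u4.1, u4.2} {out.3, u1.2} {u1.1} {u1.3} {u2.3} {u3.1} {u3.2} {u3.3} {u4.3} and {out.1} {out.2, u2.2, u2.3} {out.3, u2.1} {u1.1} {u1.2} {u1.3, u4.3} {u3.1, u3.2} {u3.3} {u4.1, u4.2}

The first expression, normalized: {out.1} {out.2, u2.1, u2.2, u4.1, u4.2} {out.3, u1.2} {u1.1} {u1.3} {u2.3} {u3.1} {u3.2} {u3.3} {u4.3}
The second expression, normalized: {out.1} {out.2, u2.2, u2.3} {out.3, u2.1} {u1.1} {u1.2} {u1.3, u4.3} {u3.1, u3.2} {u3.3} {u4.1, u4.2}
They disagree, so not equal.


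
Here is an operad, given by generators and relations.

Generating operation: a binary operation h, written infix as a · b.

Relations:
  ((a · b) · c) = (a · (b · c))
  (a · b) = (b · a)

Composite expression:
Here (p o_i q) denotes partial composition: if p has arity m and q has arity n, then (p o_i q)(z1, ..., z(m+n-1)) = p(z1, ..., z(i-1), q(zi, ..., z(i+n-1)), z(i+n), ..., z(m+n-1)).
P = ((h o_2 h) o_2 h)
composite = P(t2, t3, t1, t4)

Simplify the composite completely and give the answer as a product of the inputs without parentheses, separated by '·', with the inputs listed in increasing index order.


t1 · t2 · t3 · t4

Any arrangement under h is one operation, so sort the t-inputs.
(t3 · t1) reduces to t3 · t1
((t3 · t1) · t4) reduces to t3 · t1 · t4
(t2 · ((t3 · t1) · t4)) reduces to t2 · t3 · t1 · t4
commutativity sorts the factors: t1 · t2 · t3 · t4


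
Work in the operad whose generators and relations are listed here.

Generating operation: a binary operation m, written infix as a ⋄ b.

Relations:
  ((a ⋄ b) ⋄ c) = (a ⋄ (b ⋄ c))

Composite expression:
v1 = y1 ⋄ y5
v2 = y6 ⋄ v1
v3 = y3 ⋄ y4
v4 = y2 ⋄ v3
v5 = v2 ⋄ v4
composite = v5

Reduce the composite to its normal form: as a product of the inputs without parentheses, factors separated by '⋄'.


y6 ⋄ y1 ⋄ y5 ⋄ y2 ⋄ y3 ⋄ y4

Key point: m is associative — brackets drop, the y-order remains.
(y1 ⋄ y5) reduces to y1 ⋄ y5
(y6 ⋄ (y1 ⋄ y5)) reduces to y6 ⋄ y1 ⋄ y5
(y3 ⋄ y4) reduces to y3 ⋄ y4
(y2 ⋄ (y3 ⋄ y4)) reduces to y2 ⋄ y3 ⋄ y4
((y6 ⋄ (y1 ⋄ y5)) ⋄ (y2 ⋄ (y3 ⋄ y4))) reduces to y6 ⋄ y1 ⋄ y5 ⋄ y2 ⋄ y3 ⋄ y4


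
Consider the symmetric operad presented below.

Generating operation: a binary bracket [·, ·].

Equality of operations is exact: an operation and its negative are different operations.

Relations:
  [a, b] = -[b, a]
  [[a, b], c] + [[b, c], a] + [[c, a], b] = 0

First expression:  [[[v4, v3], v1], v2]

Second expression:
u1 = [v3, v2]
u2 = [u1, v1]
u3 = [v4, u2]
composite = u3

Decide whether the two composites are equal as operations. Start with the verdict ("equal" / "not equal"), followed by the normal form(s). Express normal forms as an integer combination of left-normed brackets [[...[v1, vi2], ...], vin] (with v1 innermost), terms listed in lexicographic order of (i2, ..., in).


not equal; first: [[[v1, v3], v4], v2] - [[[v1, v4], v3], v2]; second: -[[[v1, v2], v3], v4] + [[[v1, v3], v2], v4]

The first expression reduces to [[[v1, v3], v4], v2] - [[[v1, v4], v3], v2]
The second expression reduces to -[[[v1, v2], v3], v4] + [[[v1, v3], v2], v4]
They disagree, so not equal.


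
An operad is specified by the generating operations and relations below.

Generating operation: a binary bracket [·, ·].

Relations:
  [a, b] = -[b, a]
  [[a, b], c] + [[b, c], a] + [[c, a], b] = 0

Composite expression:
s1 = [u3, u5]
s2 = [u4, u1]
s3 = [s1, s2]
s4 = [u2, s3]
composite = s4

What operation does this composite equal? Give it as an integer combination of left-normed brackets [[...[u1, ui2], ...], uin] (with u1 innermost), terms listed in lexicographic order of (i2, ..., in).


-[[[[u1, u4], u3], u5], u2] + [[[[u1, u4], u5], u3], u2]

Antisymmetry and Jacobi reduce to u1-anchored left-normed brackets.
Composite bracket: [u2, [[u3, u5], [u4, u1]]]
Applying ab - ba throughout gives 16 signed words (2^4 = 16).
Coefficients come from the u1-initial words:
  word u1u4u3u5u2 has sign -1, contributing -[[[[u1, u4], u3], u5], u2]
  word u1u4u5u3u2 has sign +1, contributing +[[[[u1, u4], u5], u3], u2]


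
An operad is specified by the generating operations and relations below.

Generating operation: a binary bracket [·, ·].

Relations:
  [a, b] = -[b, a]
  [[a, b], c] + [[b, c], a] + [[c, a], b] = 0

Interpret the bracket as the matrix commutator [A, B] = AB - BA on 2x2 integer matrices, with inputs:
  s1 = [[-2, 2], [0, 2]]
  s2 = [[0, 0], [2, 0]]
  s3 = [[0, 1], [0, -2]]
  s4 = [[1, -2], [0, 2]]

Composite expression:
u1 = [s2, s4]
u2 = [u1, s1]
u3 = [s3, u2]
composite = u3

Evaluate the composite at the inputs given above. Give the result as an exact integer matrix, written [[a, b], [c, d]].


[s2, s4] = [[4, 0], [-2, -4]]
[[s2, s4], s1] = [[4, 16], [8, -4]]
[s3, [[s2, s4], s1]] = [[8, 24], [-16, -8]]

[[8, 24], [-16, -8]]


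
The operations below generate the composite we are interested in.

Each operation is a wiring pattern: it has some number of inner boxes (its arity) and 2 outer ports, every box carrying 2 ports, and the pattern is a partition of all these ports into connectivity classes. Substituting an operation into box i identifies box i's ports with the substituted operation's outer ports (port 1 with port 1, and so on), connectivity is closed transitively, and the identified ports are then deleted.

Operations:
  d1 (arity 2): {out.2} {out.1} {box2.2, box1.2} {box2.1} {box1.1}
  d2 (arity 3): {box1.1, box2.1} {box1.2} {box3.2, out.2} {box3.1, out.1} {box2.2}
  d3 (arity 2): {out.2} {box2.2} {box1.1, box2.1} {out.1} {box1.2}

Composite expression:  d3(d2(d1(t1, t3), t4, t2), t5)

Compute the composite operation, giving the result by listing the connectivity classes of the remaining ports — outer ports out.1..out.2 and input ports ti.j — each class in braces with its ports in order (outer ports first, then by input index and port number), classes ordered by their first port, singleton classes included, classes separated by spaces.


Two ports join when wires chain via d3-identified ports.
stage d1: inputs (t1, t3), connectivity {out.1} {out.2} {t1.1} {t1.2, t3.2} {t3.1}, out.j its boundary
stage d2: inputs (t1, t3, t4, t2), connectivity {out.1, t2.1} {out.2, t2.2} {t1.1} {t1.2, t3.2} {t3.1} {t4.1} {t4.2}, out.j its boundary
stage d3: inputs (t1, t3, t4, t2, t5), connectivity {out.1} {out.2} {t1.1} {t1.2, t3.2} {t2.1, t5.1} {t2.2} {t3.1} {t4.1} {t4.2} {t5.2}, out.j its boundary

{out.1} {out.2} {t1.1} {t1.2, t3.2} {t2.1, t5.1} {t2.2} {t3.1} {t4.1} {t4.2} {t5.2}


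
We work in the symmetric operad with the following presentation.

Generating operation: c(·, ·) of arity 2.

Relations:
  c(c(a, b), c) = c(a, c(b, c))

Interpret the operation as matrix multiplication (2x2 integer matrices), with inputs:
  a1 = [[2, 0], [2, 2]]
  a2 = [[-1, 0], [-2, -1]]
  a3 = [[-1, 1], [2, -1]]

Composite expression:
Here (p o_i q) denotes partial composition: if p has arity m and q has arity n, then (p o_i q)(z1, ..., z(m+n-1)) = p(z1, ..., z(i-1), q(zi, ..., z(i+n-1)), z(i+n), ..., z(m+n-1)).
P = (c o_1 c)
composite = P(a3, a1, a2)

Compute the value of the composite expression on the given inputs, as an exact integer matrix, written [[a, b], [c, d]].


[[-4, -2], [2, 2]]

c(a3, a1) = [[0, 2], [2, -2]]
c(c(a3, a1), a2) = [[-4, -2], [2, 2]]


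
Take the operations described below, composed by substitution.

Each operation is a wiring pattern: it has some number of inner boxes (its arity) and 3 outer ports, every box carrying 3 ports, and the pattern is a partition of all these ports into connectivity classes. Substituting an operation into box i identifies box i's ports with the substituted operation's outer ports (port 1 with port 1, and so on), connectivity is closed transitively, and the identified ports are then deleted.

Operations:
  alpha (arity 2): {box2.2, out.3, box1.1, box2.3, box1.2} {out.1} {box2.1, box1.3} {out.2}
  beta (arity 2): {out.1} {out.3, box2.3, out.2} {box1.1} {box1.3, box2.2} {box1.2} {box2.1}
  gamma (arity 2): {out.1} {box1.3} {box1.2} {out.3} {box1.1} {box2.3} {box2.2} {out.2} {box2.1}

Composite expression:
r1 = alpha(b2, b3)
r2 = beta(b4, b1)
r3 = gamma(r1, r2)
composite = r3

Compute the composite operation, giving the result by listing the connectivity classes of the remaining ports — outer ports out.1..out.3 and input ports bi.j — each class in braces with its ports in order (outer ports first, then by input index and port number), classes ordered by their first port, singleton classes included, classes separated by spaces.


{out.1} {out.2} {out.3} {b1.1} {b1.2, b4.3} {b1.3} {b2.1, b2.2, b3.2, b3.3} {b2.3, b3.1} {b4.1} {b4.2}

After gluing at gamma, chains via deleted ports link the b-ports.
through alpha, on inputs (b2, b3): {out.1} {out.2} {out.3, b2.1, b2.2, b3.2, b3.3} {b2.3, b3.1} (out.j = stage outer ports)
through beta, on inputs (b4, b1): {out.1} {out.2, out.3, b1.3} {b1.1} {b1.2, b4.3} {b4.1} {b4.2} (out.j = stage outer ports)
through gamma, on inputs (b2, b3, b4, b1): {out.1} {out.2} {out.3} {b1.1} {b1.2, b4.3} {b1.3} {b2.1, b2.2, b3.2, b3.3} {b2.3, b3.1} {b4.1} {b4.2} (out.j = stage outer ports)


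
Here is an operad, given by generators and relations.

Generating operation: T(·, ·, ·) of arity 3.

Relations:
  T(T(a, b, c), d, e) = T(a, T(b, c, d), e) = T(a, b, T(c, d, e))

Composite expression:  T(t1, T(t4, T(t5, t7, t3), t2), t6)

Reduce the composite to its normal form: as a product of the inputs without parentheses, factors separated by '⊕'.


t1 ⊕ t4 ⊕ t5 ⊕ t7 ⊕ t3 ⊕ t2 ⊕ t6

Under associativity of T, the answer is the t's in reading order.
T(t5, t7, t3) spells out as t5 ⊕ t7 ⊕ t3
T(t4, T(t5, t7, t3), t2) spells out as t4 ⊕ t5 ⊕ t7 ⊕ t3 ⊕ t2
T(t1, T(t4, T(t5, t7, t3), t2), t6) spells out as t1 ⊕ t4 ⊕ t5 ⊕ t7 ⊕ t3 ⊕ t2 ⊕ t6


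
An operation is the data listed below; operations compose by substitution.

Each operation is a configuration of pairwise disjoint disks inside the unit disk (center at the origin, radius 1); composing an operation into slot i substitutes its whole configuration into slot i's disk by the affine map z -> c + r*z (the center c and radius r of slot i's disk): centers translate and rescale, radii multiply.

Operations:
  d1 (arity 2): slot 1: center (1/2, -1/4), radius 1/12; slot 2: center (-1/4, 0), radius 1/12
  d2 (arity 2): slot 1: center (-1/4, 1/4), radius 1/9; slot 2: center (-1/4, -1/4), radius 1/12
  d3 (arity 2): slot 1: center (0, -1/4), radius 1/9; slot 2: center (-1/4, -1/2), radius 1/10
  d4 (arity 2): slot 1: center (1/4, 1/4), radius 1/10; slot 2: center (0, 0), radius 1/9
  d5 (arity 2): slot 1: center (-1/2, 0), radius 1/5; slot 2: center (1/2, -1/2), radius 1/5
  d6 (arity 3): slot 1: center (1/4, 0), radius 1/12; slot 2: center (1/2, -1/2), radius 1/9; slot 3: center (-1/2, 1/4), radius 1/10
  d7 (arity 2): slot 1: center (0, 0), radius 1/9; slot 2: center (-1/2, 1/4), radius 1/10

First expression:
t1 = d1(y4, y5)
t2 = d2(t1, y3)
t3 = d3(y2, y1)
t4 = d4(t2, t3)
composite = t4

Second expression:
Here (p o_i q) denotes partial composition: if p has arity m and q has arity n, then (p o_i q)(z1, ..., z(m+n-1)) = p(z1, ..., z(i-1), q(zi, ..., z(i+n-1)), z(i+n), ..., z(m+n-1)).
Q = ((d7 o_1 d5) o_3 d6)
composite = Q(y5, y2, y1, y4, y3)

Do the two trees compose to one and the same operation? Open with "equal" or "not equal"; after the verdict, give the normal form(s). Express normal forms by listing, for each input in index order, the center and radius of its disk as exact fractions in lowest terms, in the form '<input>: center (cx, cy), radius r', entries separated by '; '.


not equal: they reduce to y1: center (-1/36, -1/18), radius 1/90; y2: center (0, -1/36), radius 1/81; y3: center (9/40, 9/40), radius 1/120; y4: center (83/360, 49/180), radius 1/1080; y5: center (2/9, 11/40), radius 1/1080 and y1: center (-19/40, 1/4), radius 1/120; y2: center (1/18, -1/18), radius 1/45; y3: center (-11/20, 11/40), radius 1/100; y4: center (-9/20, 1/5), radius 1/90; y5: center (-1/18, 0), radius 1/45

In normal form, the first expression is y1: center (-1/36, -1/18), radius 1/90; y2: center (0, -1/36), radius 1/81; y3: center (9/40, 9/40), radius 1/120; y4: center (83/360, 49/180), radius 1/1080; y5: center (2/9, 11/40), radius 1/1080
In normal form, the second expression is y1: center (-19/40, 1/4), radius 1/120; y2: center (1/18, -1/18), radius 1/45; y3: center (-11/20, 11/40), radius 1/100; y4: center (-9/20, 1/5), radius 1/90; y5: center (-1/18, 0), radius 1/45
They disagree, so not equal.


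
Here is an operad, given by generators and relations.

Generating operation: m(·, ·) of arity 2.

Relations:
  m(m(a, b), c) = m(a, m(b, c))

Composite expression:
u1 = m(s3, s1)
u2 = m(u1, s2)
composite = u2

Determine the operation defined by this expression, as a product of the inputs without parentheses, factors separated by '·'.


Key point: m is associative — brackets drop, the s-order remains.
m(s3, s1) collapses to s3 · s1
m(m(s3, s1), s2) collapses to s3 · s1 · s2

s3 · s1 · s2


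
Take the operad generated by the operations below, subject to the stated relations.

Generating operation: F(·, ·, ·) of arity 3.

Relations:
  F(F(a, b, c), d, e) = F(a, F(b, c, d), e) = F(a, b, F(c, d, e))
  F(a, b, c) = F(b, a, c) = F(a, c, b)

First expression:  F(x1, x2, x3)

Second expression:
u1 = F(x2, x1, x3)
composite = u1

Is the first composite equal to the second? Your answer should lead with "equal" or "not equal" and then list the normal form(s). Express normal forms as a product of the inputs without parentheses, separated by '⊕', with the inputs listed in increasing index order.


The first composite normalizes to x1 ⊕ x2 ⊕ x3
The second composite normalizes to x1 ⊕ x2 ⊕ x3
Same normal form: equal.

equal; the common form is x1 ⊕ x2 ⊕ x3


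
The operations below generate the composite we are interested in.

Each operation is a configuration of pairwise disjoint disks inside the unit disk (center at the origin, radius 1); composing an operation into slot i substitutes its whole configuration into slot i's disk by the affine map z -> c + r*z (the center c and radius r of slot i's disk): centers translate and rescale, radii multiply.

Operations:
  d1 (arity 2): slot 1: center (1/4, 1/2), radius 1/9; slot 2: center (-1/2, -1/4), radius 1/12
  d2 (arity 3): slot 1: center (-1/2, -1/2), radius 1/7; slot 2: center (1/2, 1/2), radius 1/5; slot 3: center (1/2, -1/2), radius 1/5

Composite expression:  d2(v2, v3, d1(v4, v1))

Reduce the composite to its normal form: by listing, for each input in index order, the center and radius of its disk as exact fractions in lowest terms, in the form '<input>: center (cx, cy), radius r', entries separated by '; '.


v1: center (2/5, -11/20), radius 1/60; v2: center (-1/2, -1/2), radius 1/7; v3: center (1/2, 1/2), radius 1/5; v4: center (11/20, -2/5), radius 1/45

Only the slot chain above each v matters under d2; compose those maps.
v2 passes through 1 substitution, ending at center (-1/2, -1/2), radius 1/7
v3 passes through 1 substitution, ending at center (1/2, 1/2), radius 1/5
v4 passes through 2 substitutions, ending at center (11/20, -2/5), radius 1/45
v1 passes through 2 substitutions, ending at center (2/5, -11/20), radius 1/60


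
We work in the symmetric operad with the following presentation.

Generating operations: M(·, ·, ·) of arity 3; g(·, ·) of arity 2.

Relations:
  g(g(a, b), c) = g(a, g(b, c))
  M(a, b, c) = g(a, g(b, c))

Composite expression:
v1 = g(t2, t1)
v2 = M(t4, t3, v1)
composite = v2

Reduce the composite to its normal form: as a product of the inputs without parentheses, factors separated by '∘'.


t4 ∘ t3 ∘ t2 ∘ t1

Under associativity of M, the answer is the t's in reading order.
g(t2, t1) flattens to t2 ∘ t1
M(t4, t3, g(t2, t1)) flattens to t4 ∘ t3 ∘ t2 ∘ t1


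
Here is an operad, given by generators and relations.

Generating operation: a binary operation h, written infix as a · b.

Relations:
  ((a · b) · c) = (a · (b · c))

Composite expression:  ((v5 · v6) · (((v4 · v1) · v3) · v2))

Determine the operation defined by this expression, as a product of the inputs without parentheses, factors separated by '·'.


v5 · v6 · v4 · v1 · v3 · v2

The h-tree's shape is irrelevant; the v-reading-order decides.
(v5 · v6) linearizes to v5 · v6
(v4 · v1) linearizes to v4 · v1
((v4 · v1) · v3) linearizes to v4 · v1 · v3
(((v4 · v1) · v3) · v2) linearizes to v4 · v1 · v3 · v2
((v5 · v6) · (((v4 · v1) · v3) · v2)) linearizes to v5 · v6 · v4 · v1 · v3 · v2


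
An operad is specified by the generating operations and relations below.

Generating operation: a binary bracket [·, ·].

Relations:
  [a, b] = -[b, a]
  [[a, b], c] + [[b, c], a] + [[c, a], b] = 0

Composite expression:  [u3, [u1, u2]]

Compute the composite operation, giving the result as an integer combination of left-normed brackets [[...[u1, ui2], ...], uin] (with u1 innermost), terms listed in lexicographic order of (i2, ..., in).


Expand each bracket as ab - ba; the u1-initial words give the coefficients.
Composite bracket: [u3, [u1, u2]]
Applying ab - ba throughout gives 4 signed words (2^2 = 4).
Collect the words opening with u1:
  u1u2u3 (sign -1) contributes -[[u1, u2], u3]

-[[u1, u2], u3]


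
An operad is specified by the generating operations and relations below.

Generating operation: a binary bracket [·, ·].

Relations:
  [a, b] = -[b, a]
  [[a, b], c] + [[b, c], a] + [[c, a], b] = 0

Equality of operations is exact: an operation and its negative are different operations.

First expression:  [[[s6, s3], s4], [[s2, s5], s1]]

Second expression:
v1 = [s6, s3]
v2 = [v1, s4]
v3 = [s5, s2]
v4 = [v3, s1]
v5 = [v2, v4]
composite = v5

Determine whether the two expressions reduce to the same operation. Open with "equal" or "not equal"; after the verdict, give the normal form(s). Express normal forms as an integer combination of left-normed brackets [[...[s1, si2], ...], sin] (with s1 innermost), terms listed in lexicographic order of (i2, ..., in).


not equal — first -[[[[[s1, s2], s5], s3], s6], s4] + [[[[[s1, s2], s5], s4], s3], s6] - [[[[[s1, s2], s5], s4], s6], s3] + [[[[[s1, s2], s5], s6], s3], s4] + [[[[[s1, s5], s2], s3], s6], s4] - [[[[[s1, s5], s2], s4], s3], s6] + [[[[[s1, s5], s2], s4], s6], s3] - [[[[[s1, s5], s2], s6], s3], s4], second [[[[[s1, s2], s5], s3], s6], s4] - [[[[[s1, s2], s5], s4], s3], s6] + [[[[[s1, s2], s5], s4], s6], s3] - [[[[[s1, s2], s5], s6], s3], s4] - [[[[[s1, s5], s2], s3], s6], s4] + [[[[[s1, s5], s2], s4], s3], s6] - [[[[[s1, s5], s2], s4], s6], s3] + [[[[[s1, s5], s2], s6], s3], s4]

The first expression, normalized: -[[[[[s1, s2], s5], s3], s6], s4] + [[[[[s1, s2], s5], s4], s3], s6] - [[[[[s1, s2], s5], s4], s6], s3] + [[[[[s1, s2], s5], s6], s3], s4] + [[[[[s1, s5], s2], s3], s6], s4] - [[[[[s1, s5], s2], s4], s3], s6] + [[[[[s1, s5], s2], s4], s6], s3] - [[[[[s1, s5], s2], s6], s3], s4]
The second expression, normalized: [[[[[s1, s2], s5], s3], s6], s4] - [[[[[s1, s2], s5], s4], s3], s6] + [[[[[s1, s2], s5], s4], s6], s3] - [[[[[s1, s2], s5], s6], s3], s4] - [[[[[s1, s5], s2], s3], s6], s4] + [[[[[s1, s5], s2], s4], s3], s6] - [[[[[s1, s5], s2], s4], s6], s3] + [[[[[s1, s5], s2], s6], s3], s4]
No match — not equal.


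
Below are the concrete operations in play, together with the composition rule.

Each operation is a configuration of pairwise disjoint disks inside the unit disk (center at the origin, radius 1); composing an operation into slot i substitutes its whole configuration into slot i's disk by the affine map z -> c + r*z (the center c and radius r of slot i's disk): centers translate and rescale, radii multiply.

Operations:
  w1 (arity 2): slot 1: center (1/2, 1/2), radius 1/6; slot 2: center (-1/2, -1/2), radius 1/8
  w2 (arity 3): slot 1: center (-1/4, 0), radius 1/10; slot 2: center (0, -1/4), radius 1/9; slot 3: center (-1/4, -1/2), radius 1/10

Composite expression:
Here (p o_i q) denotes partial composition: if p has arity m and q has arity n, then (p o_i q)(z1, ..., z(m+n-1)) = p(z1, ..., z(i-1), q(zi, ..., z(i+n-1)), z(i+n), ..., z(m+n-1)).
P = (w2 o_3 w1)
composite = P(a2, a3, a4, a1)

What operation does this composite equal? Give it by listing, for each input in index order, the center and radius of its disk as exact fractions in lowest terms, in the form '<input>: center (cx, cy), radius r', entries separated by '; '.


a1: center (-3/10, -11/20), radius 1/80; a2: center (-1/4, 0), radius 1/10; a3: center (0, -1/4), radius 1/9; a4: center (-1/5, -9/20), radius 1/60

Only the slot chain above each a matters under w2; compose those maps.
tracing a2 down its 1-map path: center (-1/4, 0), radius 1/10
tracing a3 down its 1-map path: center (0, -1/4), radius 1/9
tracing a4 down its 2-map path: center (-1/5, -9/20), radius 1/60
tracing a1 down its 2-map path: center (-3/10, -11/20), radius 1/80


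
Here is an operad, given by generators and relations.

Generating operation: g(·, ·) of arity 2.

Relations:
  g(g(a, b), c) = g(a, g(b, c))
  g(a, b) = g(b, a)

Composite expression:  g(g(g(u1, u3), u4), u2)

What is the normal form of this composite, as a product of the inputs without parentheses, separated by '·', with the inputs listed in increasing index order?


u1 · u2 · u3 · u4


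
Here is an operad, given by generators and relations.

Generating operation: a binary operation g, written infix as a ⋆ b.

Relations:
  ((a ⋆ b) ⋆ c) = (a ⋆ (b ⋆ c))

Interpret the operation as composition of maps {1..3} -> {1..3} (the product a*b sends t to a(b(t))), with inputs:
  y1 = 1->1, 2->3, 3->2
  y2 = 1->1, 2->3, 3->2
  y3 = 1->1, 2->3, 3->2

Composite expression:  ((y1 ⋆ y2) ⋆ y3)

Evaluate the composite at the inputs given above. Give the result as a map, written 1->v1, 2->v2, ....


1->1, 2->3, 3->2

(y1 ⋆ y2) = 1->1, 2->2, 3->3
((y1 ⋆ y2) ⋆ y3) = 1->1, 2->3, 3->2


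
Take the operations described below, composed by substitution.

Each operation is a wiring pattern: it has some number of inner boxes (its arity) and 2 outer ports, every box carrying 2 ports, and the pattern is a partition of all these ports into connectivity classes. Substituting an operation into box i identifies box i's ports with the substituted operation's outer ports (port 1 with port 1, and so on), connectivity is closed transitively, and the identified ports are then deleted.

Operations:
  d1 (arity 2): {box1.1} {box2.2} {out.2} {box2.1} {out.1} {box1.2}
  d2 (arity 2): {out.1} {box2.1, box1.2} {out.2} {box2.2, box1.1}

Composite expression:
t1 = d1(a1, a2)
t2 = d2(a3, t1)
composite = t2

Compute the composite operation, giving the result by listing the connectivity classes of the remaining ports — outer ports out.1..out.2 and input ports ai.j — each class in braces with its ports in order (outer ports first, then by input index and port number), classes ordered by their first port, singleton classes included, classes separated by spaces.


{out.1} {out.2} {a1.1} {a1.2} {a2.1} {a2.2} {a3.1} {a3.2}

Treat the ports identified at d2 as solder joints: merge, then drop.
through d1, on inputs (a1, a2): {out.1} {out.2} {a1.1} {a1.2} {a2.1} {a2.2} (out.j = stage outer ports)
through d2, on inputs (a3, a1, a2): {out.1} {out.2} {a1.1} {a1.2} {a2.1} {a2.2} {a3.1} {a3.2} (out.j = stage outer ports)


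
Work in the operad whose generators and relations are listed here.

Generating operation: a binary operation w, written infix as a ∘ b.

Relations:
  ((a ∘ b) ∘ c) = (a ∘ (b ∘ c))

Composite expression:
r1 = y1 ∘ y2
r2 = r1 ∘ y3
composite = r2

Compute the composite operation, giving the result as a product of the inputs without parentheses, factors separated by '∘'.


y1 ∘ y2 ∘ y3

Every regrouping of w is equal, so read the y-inputs in written order.
(y1 ∘ y2) linearizes to y1 ∘ y2
((y1 ∘ y2) ∘ y3) linearizes to y1 ∘ y2 ∘ y3


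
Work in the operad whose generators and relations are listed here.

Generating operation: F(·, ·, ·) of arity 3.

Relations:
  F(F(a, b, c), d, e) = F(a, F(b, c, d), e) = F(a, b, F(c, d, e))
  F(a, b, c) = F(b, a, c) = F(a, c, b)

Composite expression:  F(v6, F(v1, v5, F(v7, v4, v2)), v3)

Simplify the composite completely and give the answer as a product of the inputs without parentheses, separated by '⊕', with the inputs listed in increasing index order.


With F associative and commutative, the v-input set is all that matters.
F(v7, v4, v2) linearizes to v7 ⊕ v4 ⊕ v2
F(v1, v5, F(v7, v4, v2)) linearizes to v1 ⊕ v5 ⊕ v7 ⊕ v4 ⊕ v2
F(v6, F(v1, v5, F(v7, v4, v2)), v3) linearizes to v6 ⊕ v1 ⊕ v5 ⊕ v7 ⊕ v4 ⊕ v2 ⊕ v3
rearranged into index order: v1 ⊕ v2 ⊕ v3 ⊕ v4 ⊕ v5 ⊕ v6 ⊕ v7

v1 ⊕ v2 ⊕ v3 ⊕ v4 ⊕ v5 ⊕ v6 ⊕ v7


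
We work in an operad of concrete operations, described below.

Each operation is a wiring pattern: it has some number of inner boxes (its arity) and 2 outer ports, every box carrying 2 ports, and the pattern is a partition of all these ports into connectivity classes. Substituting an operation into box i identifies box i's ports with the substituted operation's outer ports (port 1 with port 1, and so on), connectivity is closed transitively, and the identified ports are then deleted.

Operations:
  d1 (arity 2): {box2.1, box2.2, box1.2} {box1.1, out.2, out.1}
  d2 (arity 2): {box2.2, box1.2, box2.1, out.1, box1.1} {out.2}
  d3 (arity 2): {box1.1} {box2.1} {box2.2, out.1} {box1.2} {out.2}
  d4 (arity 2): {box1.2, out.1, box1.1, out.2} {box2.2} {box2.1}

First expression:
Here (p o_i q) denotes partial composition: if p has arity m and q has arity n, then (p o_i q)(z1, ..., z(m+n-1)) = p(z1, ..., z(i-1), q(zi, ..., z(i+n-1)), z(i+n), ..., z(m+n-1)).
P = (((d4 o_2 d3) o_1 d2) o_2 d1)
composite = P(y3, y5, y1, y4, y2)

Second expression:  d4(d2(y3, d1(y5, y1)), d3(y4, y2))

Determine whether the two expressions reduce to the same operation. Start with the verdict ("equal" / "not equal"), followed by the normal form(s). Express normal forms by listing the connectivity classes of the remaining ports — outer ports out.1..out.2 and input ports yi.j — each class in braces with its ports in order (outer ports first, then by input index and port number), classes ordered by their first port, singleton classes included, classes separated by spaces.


Reducing the first expression gives {out.1, out.2, y3.1, y3.2, y5.1} {y1.1, y1.2, y5.2} {y2.1} {y2.2} {y4.1} {y4.2}
Reducing the second expression gives {out.1, out.2, y3.1, y3.2, y5.1} {y1.1, y1.2, y5.2} {y2.1} {y2.2} {y4.1} {y4.2}
One common form — equal.

equal: each reduces to {out.1, out.2, y3.1, y3.2, y5.1} {y1.1, y1.2, y5.2} {y2.1} {y2.2} {y4.1} {y4.2}


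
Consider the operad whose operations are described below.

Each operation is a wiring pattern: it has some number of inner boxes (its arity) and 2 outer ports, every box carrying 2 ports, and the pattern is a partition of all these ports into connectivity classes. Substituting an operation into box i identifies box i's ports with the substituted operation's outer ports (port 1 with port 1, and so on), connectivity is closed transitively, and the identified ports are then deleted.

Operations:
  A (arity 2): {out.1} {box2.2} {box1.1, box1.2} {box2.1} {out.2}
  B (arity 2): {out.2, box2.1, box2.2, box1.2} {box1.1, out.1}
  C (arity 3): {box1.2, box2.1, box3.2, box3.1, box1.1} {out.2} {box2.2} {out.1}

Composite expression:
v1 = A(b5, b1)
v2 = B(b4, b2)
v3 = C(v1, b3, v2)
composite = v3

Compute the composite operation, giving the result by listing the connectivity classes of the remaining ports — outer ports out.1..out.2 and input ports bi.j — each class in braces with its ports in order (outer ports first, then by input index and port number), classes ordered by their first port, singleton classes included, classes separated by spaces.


{out.1} {out.2} {b1.1} {b1.2} {b2.1, b2.2, b3.1, b4.1, b4.2} {b3.2} {b5.1, b5.2}


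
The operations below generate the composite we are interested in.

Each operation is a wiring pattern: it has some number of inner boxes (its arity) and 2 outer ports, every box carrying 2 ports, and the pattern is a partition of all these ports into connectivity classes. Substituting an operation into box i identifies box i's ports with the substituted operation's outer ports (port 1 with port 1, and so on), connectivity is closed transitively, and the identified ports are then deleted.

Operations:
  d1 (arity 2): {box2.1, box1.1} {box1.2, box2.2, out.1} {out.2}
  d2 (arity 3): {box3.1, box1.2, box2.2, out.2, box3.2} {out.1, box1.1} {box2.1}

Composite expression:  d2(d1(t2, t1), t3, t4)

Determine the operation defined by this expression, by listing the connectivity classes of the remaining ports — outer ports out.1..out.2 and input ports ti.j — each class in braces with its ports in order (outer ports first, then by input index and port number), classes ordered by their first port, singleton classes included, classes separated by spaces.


After gluing at d2, chains via deleted ports link the t-ports.
stage d1: inputs (t2, t1), connectivity {out.1, t1.2, t2.2} {out.2} {t1.1, t2.1}, out.j its boundary
stage d2: inputs (t2, t1, t3, t4), connectivity {out.1, t1.2, t2.2} {out.2, t3.2, t4.1, t4.2} {t1.1, t2.1} {t3.1}, out.j its boundary

{out.1, t1.2, t2.2} {out.2, t3.2, t4.1, t4.2} {t1.1, t2.1} {t3.1}


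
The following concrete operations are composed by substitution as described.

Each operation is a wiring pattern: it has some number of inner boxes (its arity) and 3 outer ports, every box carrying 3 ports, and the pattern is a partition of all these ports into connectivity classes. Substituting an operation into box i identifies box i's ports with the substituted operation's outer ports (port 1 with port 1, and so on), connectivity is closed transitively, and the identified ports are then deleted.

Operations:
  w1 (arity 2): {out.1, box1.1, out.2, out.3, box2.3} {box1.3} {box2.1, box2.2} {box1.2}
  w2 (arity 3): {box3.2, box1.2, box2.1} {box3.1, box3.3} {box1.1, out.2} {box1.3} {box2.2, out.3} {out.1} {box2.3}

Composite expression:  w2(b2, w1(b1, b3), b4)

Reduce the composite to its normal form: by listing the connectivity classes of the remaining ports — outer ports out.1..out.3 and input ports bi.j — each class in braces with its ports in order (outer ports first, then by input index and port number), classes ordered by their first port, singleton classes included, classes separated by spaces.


{out.1} {out.2, b2.1} {out.3, b1.1, b2.2, b3.3, b4.2} {b1.2} {b1.3} {b2.3} {b3.1, b3.2} {b4.1, b4.3}


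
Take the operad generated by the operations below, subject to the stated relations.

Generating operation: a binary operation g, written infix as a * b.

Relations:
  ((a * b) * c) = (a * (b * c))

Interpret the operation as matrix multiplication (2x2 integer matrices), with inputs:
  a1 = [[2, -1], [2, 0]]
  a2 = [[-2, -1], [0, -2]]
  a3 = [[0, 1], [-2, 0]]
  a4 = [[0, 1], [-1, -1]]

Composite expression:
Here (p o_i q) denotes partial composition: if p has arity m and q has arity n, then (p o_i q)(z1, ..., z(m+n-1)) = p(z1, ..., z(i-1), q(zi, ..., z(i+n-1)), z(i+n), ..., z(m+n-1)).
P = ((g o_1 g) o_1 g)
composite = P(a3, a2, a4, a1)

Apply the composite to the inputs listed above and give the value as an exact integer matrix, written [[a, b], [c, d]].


[[8, -2], [0, 2]]

(a3 * a2) = [[0, -2], [4, 2]]
((a3 * a2) * a4) = [[2, 2], [-2, 2]]
(((a3 * a2) * a4) * a1) = [[8, -2], [0, 2]]


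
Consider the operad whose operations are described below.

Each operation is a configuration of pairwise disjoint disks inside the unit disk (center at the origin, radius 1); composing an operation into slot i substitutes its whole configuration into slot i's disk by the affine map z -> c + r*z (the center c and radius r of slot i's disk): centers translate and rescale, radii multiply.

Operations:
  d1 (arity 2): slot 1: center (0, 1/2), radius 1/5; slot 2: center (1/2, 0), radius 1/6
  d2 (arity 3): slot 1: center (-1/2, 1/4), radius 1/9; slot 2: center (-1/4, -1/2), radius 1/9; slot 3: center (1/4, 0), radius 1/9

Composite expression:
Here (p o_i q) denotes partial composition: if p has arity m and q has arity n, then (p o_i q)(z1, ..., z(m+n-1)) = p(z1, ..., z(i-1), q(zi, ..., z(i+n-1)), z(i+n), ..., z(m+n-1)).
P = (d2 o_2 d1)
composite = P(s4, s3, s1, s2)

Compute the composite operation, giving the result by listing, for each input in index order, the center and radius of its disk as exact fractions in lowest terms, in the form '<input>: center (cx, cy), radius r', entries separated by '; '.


s1: center (-7/36, -1/2), radius 1/54; s2: center (1/4, 0), radius 1/9; s3: center (-1/4, -4/9), radius 1/45; s4: center (-1/2, 1/4), radius 1/9

Each s-disk chains the slot maps above it in d2; radii multiply.
s4 passes through 1 substitution, ending at center (-1/2, 1/4), radius 1/9
s3 passes through 2 substitutions, ending at center (-1/4, -4/9), radius 1/45
s1 passes through 2 substitutions, ending at center (-7/36, -1/2), radius 1/54
s2 passes through 1 substitution, ending at center (1/4, 0), radius 1/9


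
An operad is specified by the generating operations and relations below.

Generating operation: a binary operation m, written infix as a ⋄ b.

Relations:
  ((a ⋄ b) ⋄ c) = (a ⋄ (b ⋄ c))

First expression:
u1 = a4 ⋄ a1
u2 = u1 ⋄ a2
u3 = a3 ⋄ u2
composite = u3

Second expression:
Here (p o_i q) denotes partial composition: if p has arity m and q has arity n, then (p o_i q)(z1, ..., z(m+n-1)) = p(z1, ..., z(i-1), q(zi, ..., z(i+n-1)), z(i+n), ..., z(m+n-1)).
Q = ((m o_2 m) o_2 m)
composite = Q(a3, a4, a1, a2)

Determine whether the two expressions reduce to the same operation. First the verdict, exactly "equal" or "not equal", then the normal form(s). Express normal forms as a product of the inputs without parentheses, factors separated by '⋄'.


The first composite normalizes to a3 ⋄ a4 ⋄ a1 ⋄ a2
The second composite normalizes to a3 ⋄ a4 ⋄ a1 ⋄ a2
The normal forms match — equal.

equal: each reduces to a3 ⋄ a4 ⋄ a1 ⋄ a2


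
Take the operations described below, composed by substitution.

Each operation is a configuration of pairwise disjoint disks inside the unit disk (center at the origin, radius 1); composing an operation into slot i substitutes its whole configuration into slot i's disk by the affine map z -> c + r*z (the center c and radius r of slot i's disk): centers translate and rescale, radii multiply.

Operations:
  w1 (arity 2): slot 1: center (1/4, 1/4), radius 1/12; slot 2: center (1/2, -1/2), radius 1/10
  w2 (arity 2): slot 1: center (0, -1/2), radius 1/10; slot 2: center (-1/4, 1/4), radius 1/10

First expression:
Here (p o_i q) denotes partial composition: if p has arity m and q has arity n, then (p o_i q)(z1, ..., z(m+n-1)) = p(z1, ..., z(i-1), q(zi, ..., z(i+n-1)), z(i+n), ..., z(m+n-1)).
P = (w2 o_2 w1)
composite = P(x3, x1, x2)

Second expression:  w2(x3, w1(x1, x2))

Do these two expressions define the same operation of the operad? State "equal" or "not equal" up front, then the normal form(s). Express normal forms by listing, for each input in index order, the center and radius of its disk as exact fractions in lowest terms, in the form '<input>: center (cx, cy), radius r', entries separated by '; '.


In normal form, the first expression is x1: center (-9/40, 11/40), radius 1/120; x2: center (-1/5, 1/5), radius 1/100; x3: center (0, -1/2), radius 1/10
In normal form, the second expression is x1: center (-9/40, 11/40), radius 1/120; x2: center (-1/5, 1/5), radius 1/100; x3: center (0, -1/2), radius 1/10
The normal forms match — equal.

equal — both sides give x1: center (-9/40, 11/40), radius 1/120; x2: center (-1/5, 1/5), radius 1/100; x3: center (0, -1/2), radius 1/10


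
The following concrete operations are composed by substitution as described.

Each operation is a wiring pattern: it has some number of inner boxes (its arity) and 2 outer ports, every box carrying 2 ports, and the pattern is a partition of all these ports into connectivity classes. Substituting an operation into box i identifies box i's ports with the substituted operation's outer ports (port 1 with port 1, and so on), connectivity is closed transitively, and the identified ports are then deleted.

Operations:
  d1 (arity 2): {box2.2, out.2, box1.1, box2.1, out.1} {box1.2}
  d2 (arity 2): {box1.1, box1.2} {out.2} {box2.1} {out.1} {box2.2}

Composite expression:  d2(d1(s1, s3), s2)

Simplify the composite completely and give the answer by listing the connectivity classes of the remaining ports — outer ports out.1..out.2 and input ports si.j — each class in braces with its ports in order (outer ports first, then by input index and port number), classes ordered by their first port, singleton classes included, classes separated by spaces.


Connectivity passes through glued d2-boundaries; trace each wire chain.
d1 over (s1, s3) gives {out.1, out.2, s1.1, s3.1, s3.2} {s1.2}, out.j being that stage's outer ports
d2 over (s1, s3, s2) gives {out.1} {out.2} {s1.1, s3.1, s3.2} {s1.2} {s2.1} {s2.2}, out.j being that stage's outer ports

{out.1} {out.2} {s1.1, s3.1, s3.2} {s1.2} {s2.1} {s2.2}
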